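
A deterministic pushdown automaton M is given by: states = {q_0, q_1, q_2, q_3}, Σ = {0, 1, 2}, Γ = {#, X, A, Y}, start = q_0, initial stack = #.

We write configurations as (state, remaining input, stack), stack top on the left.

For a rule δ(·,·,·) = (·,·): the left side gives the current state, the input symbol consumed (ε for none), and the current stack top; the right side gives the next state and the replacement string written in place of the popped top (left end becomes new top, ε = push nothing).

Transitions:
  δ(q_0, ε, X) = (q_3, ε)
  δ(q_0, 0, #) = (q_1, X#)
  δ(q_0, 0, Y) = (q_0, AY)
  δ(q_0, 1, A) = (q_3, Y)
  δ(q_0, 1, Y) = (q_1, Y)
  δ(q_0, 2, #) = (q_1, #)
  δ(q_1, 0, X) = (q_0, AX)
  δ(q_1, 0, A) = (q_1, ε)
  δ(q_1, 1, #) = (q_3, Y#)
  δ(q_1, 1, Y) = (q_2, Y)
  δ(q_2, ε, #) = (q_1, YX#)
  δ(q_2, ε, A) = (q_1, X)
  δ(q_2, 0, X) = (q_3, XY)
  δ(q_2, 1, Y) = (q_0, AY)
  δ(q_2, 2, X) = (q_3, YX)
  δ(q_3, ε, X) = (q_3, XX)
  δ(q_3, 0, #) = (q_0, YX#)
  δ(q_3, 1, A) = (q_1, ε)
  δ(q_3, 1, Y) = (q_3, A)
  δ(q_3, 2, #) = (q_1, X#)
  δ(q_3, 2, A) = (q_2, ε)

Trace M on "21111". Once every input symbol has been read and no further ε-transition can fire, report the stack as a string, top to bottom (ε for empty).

(q_0, 21111, #) ⊢ (q_1, 1111, #) ⊢ (q_3, 111, Y#) ⊢ (q_3, 11, A#) ⊢ (q_1, 1, #) ⊢ (q_3, ε, Y#)
All input consumed in state q_3 with stack Y#.

Y#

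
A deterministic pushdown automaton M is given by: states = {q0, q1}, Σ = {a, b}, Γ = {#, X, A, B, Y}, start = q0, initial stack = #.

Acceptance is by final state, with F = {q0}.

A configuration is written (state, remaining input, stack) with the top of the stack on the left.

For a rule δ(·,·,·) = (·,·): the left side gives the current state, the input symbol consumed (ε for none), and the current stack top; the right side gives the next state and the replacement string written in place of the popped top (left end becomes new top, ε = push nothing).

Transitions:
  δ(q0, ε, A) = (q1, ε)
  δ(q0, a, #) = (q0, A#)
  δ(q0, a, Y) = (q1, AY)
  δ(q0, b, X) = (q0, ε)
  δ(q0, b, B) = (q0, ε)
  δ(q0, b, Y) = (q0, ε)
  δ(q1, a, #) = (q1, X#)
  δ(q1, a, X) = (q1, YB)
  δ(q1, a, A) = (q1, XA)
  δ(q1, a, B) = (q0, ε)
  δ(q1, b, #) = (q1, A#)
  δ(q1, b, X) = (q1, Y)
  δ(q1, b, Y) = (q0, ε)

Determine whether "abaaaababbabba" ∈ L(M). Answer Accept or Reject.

(q0, abaaaababbabba, #)
  read a, top #: go to q0, push A# → (q0, baaaababbabba, A#)
  ε-move, top A: go to q1, push ε → (q1, baaaababbabba, #)
  read b, top #: go to q1, push A# → (q1, aaaababbabba, A#)
  read a, top A: go to q1, push XA → (q1, aaababbabba, XA#)
  read a, top X: go to q1, push YB → (q1, aababbabba, YBA#)
No transition applies at (q1, aababbabba, YBA#); input not fully consumed.

Reject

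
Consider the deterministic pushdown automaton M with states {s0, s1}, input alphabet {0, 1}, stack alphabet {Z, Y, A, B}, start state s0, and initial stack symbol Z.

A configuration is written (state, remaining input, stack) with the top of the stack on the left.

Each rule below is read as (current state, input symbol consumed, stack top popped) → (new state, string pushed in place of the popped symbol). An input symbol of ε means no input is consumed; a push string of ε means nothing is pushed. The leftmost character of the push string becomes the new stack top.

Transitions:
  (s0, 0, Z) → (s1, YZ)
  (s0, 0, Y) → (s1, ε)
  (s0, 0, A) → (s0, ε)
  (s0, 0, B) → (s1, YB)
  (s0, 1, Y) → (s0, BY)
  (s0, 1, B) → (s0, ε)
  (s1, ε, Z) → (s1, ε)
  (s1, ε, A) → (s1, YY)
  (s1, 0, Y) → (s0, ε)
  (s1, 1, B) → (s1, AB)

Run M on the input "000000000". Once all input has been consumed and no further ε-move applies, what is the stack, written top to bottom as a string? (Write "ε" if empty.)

YZ

(s0, 000000000, Z)
  read 0, top Z: go to s1, push YZ → (s1, 00000000, YZ)
  read 0, top Y: go to s0, push ε → (s0, 0000000, Z)
  read 0, top Z: go to s1, push YZ → (s1, 000000, YZ)
  read 0, top Y: go to s0, push ε → (s0, 00000, Z)
  read 0, top Z: go to s1, push YZ → (s1, 0000, YZ)
  read 0, top Y: go to s0, push ε → (s0, 000, Z)
  read 0, top Z: go to s1, push YZ → (s1, 00, YZ)
  read 0, top Y: go to s0, push ε → (s0, 0, Z)
  read 0, top Z: go to s1, push YZ → (s1, ε, YZ)
All input consumed in state s1 with stack YZ.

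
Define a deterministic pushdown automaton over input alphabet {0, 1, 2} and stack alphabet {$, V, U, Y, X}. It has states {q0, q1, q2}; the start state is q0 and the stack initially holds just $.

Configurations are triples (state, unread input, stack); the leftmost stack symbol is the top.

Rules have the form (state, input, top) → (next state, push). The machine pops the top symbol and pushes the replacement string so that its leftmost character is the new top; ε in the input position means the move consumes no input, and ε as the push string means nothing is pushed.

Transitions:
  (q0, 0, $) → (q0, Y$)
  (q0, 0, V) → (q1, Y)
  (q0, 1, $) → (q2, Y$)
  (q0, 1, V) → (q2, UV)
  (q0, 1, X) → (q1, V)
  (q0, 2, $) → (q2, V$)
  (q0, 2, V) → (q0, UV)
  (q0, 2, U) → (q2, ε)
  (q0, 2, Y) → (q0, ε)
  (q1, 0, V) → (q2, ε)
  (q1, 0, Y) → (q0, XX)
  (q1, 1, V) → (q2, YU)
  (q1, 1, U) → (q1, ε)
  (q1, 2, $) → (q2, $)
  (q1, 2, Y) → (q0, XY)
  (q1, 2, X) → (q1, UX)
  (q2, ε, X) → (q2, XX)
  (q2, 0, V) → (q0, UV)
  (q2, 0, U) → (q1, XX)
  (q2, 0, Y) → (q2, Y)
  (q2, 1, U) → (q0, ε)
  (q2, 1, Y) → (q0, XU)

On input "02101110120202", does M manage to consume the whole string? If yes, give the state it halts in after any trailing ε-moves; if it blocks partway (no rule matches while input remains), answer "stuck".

(q0, 02101110120202, $)
  read 0, top $: go to q0, push Y$ → (q0, 2101110120202, Y$)
  read 2, top Y: go to q0, push ε → (q0, 101110120202, $)
  read 1, top $: go to q2, push Y$ → (q2, 01110120202, Y$)
  read 0, top Y: go to q2, push Y → (q2, 1110120202, Y$)
  read 1, top Y: go to q0, push XU → (q0, 110120202, XU$)
  read 1, top X: go to q1, push V → (q1, 10120202, VU$)
  read 1, top V: go to q2, push YU → (q2, 0120202, YUU$)
  read 0, top Y: go to q2, push Y → (q2, 120202, YUU$)
  read 1, top Y: go to q0, push XU → (q0, 20202, XUUU$)
No transition for (q0, 2, top X); M blocks with input 20202 remaining.

stuck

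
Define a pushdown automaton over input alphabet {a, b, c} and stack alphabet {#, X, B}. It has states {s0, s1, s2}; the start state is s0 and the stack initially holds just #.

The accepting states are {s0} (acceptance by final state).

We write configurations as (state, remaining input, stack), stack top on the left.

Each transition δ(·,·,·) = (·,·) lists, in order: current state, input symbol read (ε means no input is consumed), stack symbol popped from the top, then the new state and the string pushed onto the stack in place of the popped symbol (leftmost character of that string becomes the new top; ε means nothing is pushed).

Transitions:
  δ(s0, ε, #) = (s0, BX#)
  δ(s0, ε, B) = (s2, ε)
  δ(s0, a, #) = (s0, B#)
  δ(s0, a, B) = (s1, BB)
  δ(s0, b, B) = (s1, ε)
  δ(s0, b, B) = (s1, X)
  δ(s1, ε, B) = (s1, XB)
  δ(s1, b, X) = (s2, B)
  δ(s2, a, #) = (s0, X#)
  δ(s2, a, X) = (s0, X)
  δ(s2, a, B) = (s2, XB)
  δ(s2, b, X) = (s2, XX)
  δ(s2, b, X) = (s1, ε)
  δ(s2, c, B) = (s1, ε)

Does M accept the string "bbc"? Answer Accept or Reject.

Reject

No computation consumes all input and reaches a final state.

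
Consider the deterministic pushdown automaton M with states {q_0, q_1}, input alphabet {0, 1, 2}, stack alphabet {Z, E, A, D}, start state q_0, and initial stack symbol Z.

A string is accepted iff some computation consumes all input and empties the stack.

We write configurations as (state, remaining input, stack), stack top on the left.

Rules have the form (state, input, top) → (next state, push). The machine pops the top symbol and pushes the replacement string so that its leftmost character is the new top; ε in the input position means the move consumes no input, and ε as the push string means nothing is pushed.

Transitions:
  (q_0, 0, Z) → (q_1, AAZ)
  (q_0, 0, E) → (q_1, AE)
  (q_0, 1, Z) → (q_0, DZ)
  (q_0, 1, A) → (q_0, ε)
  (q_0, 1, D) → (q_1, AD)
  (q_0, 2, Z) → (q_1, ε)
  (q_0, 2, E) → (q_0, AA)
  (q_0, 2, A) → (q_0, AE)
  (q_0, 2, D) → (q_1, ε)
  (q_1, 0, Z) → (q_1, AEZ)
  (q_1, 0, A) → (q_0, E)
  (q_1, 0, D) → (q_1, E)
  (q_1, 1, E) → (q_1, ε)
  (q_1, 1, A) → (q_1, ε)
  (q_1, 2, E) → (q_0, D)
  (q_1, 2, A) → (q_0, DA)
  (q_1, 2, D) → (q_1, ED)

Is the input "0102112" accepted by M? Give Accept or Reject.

Accept

(q_0, 0102112, Z)
  read 0, top Z: go to q_1, push AAZ → (q_1, 102112, AAZ)
  read 1, top A: go to q_1, push ε → (q_1, 02112, AZ)
  read 0, top A: go to q_0, push E → (q_0, 2112, EZ)
  read 2, top E: go to q_0, push AA → (q_0, 112, AAZ)
  read 1, top A: go to q_0, push ε → (q_0, 12, AZ)
  read 1, top A: go to q_0, push ε → (q_0, 2, Z)
  read 2, top Z: go to q_1, push ε → (q_1, ε, ε)
All input consumed and the stack is empty.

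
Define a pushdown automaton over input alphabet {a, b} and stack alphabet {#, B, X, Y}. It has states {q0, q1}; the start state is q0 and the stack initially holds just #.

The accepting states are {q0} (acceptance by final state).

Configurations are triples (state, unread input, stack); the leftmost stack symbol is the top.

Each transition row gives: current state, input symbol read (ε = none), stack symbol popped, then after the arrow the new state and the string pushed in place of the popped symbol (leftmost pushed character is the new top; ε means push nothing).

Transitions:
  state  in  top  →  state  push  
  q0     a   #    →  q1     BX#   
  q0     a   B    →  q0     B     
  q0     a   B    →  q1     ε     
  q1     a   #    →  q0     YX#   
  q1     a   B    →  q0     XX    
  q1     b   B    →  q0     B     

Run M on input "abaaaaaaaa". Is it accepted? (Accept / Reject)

Accept

One accepting computation: (q0, abaaaaaaaa, #) ⊢ (q1, baaaaaaaa, BX#) ⊢ (q0, aaaaaaaa, BX#) ⊢ (q0, aaaaaaa, BX#) ⊢ (q0, aaaaaa, BX#) ⊢ (q0, aaaaa, BX#) ⊢ (q0, aaaa, BX#) ⊢ (q0, aaa, BX#) ⊢ (q0, aa, BX#) ⊢ (q0, a, BX#) ⊢ (q0, ε, BX#)
All input consumed and state q0 ∈ F.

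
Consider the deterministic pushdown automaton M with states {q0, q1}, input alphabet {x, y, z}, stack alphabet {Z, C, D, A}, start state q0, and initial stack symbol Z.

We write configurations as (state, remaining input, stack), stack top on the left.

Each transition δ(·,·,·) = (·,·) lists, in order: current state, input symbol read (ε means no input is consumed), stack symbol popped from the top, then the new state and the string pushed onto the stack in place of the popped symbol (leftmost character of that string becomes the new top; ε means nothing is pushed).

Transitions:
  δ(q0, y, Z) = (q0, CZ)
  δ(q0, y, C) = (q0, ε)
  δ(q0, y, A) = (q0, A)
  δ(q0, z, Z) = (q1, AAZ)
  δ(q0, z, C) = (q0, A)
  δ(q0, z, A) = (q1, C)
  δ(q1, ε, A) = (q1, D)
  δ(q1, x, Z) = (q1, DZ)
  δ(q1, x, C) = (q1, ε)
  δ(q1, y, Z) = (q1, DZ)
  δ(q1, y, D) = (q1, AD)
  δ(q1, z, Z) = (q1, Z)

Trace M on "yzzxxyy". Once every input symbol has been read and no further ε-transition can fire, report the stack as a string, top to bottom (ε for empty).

(q0, yzzxxyy, Z) ⊢ (q0, zzxxyy, CZ) ⊢ (q0, zxxyy, AZ) ⊢ (q1, xxyy, CZ) ⊢ (q1, xyy, Z) ⊢ (q1, yy, DZ) ⊢ (q1, y, ADZ) ⊢ (q1, y, DDZ) ⊢ (q1, ε, ADDZ) ⊢ (q1, ε, DDDZ)
All input consumed in state q1 with stack DDDZ.

DDDZ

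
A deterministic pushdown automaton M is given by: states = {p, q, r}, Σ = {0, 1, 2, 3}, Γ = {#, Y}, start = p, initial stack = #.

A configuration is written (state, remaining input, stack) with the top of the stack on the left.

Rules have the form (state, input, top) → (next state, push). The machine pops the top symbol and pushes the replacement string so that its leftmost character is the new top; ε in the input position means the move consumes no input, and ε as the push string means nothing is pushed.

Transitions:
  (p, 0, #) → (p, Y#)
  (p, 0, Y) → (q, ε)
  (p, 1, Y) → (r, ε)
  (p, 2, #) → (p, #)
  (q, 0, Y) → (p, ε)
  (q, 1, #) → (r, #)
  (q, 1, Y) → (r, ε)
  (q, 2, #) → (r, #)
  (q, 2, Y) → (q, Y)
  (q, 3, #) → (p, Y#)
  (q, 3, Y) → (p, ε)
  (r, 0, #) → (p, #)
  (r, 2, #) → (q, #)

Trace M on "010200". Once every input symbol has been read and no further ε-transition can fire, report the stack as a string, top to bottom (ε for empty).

#

(p, 010200, #) ⊢ (p, 10200, Y#) ⊢ (r, 0200, #) ⊢ (p, 200, #) ⊢ (p, 00, #) ⊢ (p, 0, Y#) ⊢ (q, ε, #)
All input consumed in state q with stack #.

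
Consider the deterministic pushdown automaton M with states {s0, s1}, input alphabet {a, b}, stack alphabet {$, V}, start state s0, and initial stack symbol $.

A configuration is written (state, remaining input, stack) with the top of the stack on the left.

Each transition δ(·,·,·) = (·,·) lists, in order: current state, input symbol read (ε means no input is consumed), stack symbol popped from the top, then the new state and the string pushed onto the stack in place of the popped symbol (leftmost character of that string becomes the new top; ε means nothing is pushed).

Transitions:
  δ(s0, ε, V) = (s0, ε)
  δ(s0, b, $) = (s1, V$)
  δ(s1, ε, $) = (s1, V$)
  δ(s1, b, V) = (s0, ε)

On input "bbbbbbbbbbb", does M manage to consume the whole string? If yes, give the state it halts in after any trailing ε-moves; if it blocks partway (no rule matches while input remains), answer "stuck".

(s0, bbbbbbbbbbb, $) ⊢ (s1, bbbbbbbbbb, V$) ⊢ (s0, bbbbbbbbb, $) ⊢ (s1, bbbbbbbb, V$) ⊢ (s0, bbbbbbb, $) ⊢ (s1, bbbbbb, V$) ⊢ (s0, bbbbb, $) ⊢ (s1, bbbb, V$) ⊢ (s0, bbb, $) ⊢ (s1, bb, V$) ⊢ (s0, b, $) ⊢ (s1, ε, V$)
All input consumed; M is in state s1.

s1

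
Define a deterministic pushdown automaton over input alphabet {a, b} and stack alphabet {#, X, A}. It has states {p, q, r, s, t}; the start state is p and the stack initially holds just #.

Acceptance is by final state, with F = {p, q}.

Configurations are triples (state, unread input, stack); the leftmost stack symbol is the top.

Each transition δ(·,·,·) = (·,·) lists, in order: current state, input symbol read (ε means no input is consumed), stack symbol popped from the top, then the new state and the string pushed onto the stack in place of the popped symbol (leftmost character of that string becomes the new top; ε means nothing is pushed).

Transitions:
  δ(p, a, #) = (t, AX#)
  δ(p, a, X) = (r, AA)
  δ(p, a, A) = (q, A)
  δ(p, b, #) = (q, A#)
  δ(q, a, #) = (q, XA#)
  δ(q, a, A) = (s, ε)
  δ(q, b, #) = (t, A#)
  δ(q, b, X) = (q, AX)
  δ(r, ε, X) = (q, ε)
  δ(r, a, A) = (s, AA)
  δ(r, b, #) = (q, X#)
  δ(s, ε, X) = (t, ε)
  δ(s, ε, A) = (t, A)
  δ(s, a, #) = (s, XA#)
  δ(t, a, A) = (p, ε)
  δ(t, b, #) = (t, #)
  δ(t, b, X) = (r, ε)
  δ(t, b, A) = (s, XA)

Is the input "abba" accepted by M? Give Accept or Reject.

Accept

(p, abba, #)
  read a, top #: go to t, push AX# → (t, bba, AX#)
  read b, top A: go to s, push XA → (s, ba, XAX#)
  ε-move, top X: go to t, push ε → (t, ba, AX#)
  read b, top A: go to s, push XA → (s, a, XAX#)
  ε-move, top X: go to t, push ε → (t, a, AX#)
  read a, top A: go to p, push ε → (p, ε, X#)
All input consumed; state p ∈ F.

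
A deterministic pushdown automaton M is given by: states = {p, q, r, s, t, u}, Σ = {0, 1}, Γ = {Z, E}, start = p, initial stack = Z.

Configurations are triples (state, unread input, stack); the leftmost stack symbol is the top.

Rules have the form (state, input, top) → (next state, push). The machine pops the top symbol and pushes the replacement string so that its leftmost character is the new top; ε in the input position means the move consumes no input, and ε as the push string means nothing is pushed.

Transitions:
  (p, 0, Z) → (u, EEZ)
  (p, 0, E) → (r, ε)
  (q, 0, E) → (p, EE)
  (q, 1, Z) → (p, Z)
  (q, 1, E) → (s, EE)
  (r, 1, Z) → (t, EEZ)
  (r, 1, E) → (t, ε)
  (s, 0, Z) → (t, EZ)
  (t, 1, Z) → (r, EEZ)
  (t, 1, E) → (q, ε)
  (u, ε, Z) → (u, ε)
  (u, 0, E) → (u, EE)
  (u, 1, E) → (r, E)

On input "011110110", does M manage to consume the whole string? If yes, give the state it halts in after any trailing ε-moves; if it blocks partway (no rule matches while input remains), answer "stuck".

(p, 011110110, Z) ⊢ (u, 11110110, EEZ) ⊢ (r, 1110110, EEZ) ⊢ (t, 110110, EZ) ⊢ (q, 10110, Z) ⊢ (p, 0110, Z) ⊢ (u, 110, EEZ) ⊢ (r, 10, EEZ) ⊢ (t, 0, EZ)
No transition for (t, 0, top E); M blocks with input 0 remaining.

stuck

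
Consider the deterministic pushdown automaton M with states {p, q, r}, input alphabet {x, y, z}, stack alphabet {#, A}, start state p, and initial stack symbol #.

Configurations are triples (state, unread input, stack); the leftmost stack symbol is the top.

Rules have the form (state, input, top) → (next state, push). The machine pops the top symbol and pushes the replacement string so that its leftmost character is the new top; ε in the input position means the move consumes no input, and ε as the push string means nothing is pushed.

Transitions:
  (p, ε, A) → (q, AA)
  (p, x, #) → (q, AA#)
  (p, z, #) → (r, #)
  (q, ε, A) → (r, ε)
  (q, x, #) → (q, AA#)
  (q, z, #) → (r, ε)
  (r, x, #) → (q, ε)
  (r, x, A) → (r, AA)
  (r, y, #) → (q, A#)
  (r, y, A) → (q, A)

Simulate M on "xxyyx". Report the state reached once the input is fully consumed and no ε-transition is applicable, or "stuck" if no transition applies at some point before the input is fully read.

q

(p, xxyyx, #)
  read x, top #: go to q, push AA# → (q, xyyx, AA#)
  ε-move, top A: go to r, push ε → (r, xyyx, A#)
  read x, top A: go to r, push AA → (r, yyx, AA#)
  read y, top A: go to q, push A → (q, yx, AA#)
  ε-move, top A: go to r, push ε → (r, yx, A#)
  read y, top A: go to q, push A → (q, x, A#)
  ε-move, top A: go to r, push ε → (r, x, #)
  read x, top #: go to q, push ε → (q, ε, ε)
All input consumed; M is in state q.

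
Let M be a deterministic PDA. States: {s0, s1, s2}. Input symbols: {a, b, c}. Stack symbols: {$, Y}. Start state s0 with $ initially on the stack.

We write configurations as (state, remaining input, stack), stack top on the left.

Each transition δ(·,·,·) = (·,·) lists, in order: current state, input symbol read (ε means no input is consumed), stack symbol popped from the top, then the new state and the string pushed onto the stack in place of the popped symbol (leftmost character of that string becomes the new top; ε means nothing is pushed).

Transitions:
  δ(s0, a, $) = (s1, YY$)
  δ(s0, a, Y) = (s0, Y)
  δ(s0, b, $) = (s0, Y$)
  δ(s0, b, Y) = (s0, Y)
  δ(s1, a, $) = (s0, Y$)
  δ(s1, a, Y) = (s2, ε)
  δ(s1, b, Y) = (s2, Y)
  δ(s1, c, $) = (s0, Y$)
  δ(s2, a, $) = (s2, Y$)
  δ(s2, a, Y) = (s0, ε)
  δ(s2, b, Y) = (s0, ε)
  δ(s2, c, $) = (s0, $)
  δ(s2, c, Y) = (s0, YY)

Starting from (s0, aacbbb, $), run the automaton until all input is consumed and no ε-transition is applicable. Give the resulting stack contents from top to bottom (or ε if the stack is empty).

(s0, aacbbb, $)
  read a, top $: go to s1, push YY$ → (s1, acbbb, YY$)
  read a, top Y: go to s2, push ε → (s2, cbbb, Y$)
  read c, top Y: go to s0, push YY → (s0, bbb, YY$)
  read b, top Y: go to s0, push Y → (s0, bb, YY$)
  read b, top Y: go to s0, push Y → (s0, b, YY$)
  read b, top Y: go to s0, push Y → (s0, ε, YY$)
All input consumed in state s0 with stack YY$.

YY$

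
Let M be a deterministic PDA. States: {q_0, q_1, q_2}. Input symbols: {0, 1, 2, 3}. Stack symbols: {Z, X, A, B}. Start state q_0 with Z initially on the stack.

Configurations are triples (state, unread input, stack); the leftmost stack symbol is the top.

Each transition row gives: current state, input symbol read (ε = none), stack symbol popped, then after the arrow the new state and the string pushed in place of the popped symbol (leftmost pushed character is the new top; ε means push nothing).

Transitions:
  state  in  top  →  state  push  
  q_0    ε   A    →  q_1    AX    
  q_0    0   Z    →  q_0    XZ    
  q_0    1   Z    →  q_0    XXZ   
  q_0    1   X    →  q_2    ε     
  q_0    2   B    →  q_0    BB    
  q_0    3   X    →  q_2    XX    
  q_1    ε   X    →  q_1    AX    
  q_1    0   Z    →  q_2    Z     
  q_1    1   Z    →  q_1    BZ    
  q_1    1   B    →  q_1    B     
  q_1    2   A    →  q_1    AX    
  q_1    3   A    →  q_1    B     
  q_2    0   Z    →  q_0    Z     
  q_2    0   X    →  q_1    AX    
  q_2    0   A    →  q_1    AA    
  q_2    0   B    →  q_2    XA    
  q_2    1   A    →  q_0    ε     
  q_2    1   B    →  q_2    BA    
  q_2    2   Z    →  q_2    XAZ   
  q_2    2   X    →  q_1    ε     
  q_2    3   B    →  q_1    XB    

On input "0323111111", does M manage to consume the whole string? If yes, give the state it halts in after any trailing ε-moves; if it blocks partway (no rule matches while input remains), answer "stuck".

q_1

(q_0, 0323111111, Z)
  read 0, top Z: go to q_0, push XZ → (q_0, 323111111, XZ)
  read 3, top X: go to q_2, push XX → (q_2, 23111111, XXZ)
  read 2, top X: go to q_1, push ε → (q_1, 3111111, XZ)
  ε-move, top X: go to q_1, push AX → (q_1, 3111111, AXZ)
  read 3, top A: go to q_1, push B → (q_1, 111111, BXZ)
  read 1, top B: go to q_1, push B → (q_1, 11111, BXZ)
  read 1, top B: go to q_1, push B → (q_1, 1111, BXZ)
  read 1, top B: go to q_1, push B → (q_1, 111, BXZ)
  read 1, top B: go to q_1, push B → (q_1, 11, BXZ)
  read 1, top B: go to q_1, push B → (q_1, 1, BXZ)
  read 1, top B: go to q_1, push B → (q_1, ε, BXZ)
All input consumed; M is in state q_1.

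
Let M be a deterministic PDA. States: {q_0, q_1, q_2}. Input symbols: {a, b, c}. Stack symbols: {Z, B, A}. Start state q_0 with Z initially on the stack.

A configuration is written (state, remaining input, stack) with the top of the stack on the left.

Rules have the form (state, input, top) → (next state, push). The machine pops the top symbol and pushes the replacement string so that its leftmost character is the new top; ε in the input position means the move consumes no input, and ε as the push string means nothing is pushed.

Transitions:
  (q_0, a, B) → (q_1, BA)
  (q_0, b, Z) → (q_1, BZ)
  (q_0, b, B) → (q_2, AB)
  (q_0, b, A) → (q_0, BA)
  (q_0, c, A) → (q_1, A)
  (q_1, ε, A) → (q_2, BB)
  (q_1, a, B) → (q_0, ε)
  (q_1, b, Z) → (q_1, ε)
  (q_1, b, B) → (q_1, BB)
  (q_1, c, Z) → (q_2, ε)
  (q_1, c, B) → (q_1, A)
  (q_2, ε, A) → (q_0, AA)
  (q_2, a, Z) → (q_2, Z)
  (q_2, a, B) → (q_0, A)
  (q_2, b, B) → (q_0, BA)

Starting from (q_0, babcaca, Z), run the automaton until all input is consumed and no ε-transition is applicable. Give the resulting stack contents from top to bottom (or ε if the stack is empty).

ABBZ

(q_0, babcaca, Z) ⊢ (q_1, abcaca, BZ) ⊢ (q_0, bcaca, Z) ⊢ (q_1, caca, BZ) ⊢ (q_1, aca, AZ) ⊢ (q_2, aca, BBZ) ⊢ (q_0, ca, ABZ) ⊢ (q_1, a, ABZ) ⊢ (q_2, a, BBBZ) ⊢ (q_0, ε, ABBZ)
All input consumed in state q_0 with stack ABBZ.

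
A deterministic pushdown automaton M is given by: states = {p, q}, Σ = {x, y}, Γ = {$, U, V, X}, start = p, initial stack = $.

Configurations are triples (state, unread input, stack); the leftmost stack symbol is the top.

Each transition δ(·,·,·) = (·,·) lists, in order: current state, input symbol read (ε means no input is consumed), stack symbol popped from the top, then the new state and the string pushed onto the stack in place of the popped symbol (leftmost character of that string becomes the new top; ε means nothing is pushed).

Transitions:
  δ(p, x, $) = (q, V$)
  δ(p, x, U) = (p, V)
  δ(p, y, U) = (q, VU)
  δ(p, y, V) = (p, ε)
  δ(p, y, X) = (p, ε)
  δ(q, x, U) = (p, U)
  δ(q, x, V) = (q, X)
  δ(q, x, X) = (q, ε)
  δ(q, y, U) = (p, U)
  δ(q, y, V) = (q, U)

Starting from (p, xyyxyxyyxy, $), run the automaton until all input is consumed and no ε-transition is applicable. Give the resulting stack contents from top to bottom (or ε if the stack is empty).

$

(p, xyyxyxyyxy, $) ⊢ (q, yyxyxyyxy, V$) ⊢ (q, yxyxyyxy, U$) ⊢ (p, xyxyyxy, U$) ⊢ (p, yxyyxy, V$) ⊢ (p, xyyxy, $) ⊢ (q, yyxy, V$) ⊢ (q, yxy, U$) ⊢ (p, xy, U$) ⊢ (p, y, V$) ⊢ (p, ε, $)
All input consumed in state p with stack $.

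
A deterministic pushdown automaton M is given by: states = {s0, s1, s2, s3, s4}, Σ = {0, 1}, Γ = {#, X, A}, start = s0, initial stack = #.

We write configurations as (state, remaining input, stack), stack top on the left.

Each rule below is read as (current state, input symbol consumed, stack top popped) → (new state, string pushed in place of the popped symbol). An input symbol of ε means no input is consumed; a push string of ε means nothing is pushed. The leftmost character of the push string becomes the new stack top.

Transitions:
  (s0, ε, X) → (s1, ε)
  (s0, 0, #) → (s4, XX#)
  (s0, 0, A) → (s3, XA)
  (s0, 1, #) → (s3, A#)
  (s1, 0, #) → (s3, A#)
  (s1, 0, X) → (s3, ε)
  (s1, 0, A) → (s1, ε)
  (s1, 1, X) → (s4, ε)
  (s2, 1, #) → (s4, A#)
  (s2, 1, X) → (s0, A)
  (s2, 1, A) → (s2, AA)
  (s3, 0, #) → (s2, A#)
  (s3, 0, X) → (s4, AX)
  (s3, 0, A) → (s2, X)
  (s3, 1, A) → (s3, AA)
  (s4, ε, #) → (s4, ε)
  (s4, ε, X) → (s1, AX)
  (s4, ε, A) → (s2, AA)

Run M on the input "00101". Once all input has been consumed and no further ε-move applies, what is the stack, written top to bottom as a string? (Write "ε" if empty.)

ε

(s0, 00101, #)
  read 0, top #: go to s4, push XX# → (s4, 0101, XX#)
  ε-move, top X: go to s1, push AX → (s1, 0101, AXX#)
  read 0, top A: go to s1, push ε → (s1, 101, XX#)
  read 1, top X: go to s4, push ε → (s4, 01, X#)
  ε-move, top X: go to s1, push AX → (s1, 01, AX#)
  read 0, top A: go to s1, push ε → (s1, 1, X#)
  read 1, top X: go to s4, push ε → (s4, ε, #)
  ε-move, top #: go to s4, push ε → (s4, ε, ε)
All input consumed in state s4 with stack ε.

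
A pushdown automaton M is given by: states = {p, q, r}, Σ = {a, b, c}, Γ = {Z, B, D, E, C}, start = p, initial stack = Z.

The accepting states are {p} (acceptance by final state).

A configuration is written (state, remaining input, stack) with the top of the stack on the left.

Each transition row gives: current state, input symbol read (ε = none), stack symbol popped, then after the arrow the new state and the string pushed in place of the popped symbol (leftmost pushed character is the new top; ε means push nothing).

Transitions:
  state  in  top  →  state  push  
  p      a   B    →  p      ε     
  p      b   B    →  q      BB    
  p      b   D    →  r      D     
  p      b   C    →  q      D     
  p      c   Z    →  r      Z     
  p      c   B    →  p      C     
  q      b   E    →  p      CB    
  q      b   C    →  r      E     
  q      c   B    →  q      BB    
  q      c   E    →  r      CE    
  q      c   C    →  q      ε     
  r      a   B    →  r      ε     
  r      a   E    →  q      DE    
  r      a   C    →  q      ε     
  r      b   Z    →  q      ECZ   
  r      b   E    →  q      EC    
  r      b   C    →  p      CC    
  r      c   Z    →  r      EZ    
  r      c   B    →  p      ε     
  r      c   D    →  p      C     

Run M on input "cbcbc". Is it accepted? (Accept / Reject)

Reject

No computation consumes all input and reaches a final state.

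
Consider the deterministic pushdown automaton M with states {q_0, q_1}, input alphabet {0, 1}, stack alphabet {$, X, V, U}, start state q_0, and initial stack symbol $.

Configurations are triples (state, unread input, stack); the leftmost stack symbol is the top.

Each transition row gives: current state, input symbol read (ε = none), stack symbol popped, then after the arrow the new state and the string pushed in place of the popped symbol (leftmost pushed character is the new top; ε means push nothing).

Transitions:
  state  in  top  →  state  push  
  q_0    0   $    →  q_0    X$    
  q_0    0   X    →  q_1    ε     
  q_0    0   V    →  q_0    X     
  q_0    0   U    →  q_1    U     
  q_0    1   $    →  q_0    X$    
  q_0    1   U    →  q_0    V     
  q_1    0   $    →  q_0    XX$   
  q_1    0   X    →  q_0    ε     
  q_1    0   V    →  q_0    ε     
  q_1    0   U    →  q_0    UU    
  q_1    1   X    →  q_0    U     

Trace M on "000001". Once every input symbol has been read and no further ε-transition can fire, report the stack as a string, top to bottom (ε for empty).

X$

(q_0, 000001, $) ⊢ (q_0, 00001, X$) ⊢ (q_1, 0001, $) ⊢ (q_0, 001, XX$) ⊢ (q_1, 01, X$) ⊢ (q_0, 1, $) ⊢ (q_0, ε, X$)
All input consumed in state q_0 with stack X$.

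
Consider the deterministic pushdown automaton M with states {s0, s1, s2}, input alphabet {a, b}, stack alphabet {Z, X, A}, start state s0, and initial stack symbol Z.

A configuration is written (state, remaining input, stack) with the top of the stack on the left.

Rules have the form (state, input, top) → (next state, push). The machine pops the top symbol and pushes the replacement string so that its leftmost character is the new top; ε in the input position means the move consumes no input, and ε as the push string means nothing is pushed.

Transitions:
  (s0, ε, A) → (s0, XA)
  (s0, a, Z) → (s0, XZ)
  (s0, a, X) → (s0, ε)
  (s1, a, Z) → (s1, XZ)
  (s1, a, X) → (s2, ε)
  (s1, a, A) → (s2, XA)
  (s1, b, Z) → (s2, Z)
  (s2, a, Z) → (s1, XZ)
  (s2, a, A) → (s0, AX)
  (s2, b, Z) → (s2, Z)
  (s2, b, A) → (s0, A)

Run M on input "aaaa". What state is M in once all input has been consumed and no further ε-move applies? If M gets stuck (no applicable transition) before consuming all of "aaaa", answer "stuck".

s0

(s0, aaaa, Z)
  read a, top Z: go to s0, push XZ → (s0, aaa, XZ)
  read a, top X: go to s0, push ε → (s0, aa, Z)
  read a, top Z: go to s0, push XZ → (s0, a, XZ)
  read a, top X: go to s0, push ε → (s0, ε, Z)
All input consumed; M is in state s0.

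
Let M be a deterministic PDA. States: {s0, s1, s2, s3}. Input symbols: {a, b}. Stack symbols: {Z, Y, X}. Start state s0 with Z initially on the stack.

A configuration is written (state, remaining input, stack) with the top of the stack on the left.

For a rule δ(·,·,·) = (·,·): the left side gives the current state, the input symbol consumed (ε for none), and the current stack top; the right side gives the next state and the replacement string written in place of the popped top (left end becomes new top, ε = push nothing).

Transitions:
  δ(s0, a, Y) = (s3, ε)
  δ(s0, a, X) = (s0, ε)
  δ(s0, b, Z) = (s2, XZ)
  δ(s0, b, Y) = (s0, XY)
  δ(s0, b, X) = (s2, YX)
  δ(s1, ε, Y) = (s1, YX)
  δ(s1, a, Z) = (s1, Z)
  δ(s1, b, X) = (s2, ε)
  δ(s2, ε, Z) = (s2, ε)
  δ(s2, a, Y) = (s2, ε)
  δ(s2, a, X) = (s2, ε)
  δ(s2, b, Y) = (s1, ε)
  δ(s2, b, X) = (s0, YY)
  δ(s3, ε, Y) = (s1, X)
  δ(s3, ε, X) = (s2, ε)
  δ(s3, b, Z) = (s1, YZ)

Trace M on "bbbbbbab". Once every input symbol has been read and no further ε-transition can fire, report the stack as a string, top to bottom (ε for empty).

(s0, bbbbbbab, Z) ⊢ (s2, bbbbbab, XZ) ⊢ (s0, bbbbab, YYZ) ⊢ (s0, bbbab, XYYZ) ⊢ (s2, bbab, YXYYZ) ⊢ (s1, bab, XYYZ) ⊢ (s2, ab, YYZ) ⊢ (s2, b, YZ) ⊢ (s1, ε, Z)
All input consumed in state s1 with stack Z.

Z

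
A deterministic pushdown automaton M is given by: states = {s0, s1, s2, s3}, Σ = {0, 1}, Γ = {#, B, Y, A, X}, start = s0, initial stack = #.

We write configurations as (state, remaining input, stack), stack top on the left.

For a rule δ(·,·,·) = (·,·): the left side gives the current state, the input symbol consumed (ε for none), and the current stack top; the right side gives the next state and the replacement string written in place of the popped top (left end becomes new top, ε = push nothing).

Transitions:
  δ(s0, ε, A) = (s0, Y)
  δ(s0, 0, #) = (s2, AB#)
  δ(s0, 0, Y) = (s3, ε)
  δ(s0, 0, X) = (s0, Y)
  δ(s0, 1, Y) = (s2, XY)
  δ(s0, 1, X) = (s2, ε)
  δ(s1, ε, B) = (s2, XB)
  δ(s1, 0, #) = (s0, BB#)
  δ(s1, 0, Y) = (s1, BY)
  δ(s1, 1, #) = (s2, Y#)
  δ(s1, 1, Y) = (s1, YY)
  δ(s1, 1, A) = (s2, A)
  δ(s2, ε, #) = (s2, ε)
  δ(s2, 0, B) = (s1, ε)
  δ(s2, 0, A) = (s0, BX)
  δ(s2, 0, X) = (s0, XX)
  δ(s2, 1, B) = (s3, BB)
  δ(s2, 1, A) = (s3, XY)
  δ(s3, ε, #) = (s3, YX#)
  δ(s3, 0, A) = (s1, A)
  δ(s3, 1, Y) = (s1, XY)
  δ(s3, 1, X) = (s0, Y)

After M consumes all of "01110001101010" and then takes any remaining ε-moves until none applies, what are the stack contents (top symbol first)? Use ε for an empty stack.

(s0, 01110001101010, #)
  read 0, top #: go to s2, push AB# → (s2, 1110001101010, AB#)
  read 1, top A: go to s3, push XY → (s3, 110001101010, XYB#)
  read 1, top X: go to s0, push Y → (s0, 10001101010, YYB#)
  read 1, top Y: go to s2, push XY → (s2, 0001101010, XYYB#)
  read 0, top X: go to s0, push XX → (s0, 001101010, XXYYB#)
  read 0, top X: go to s0, push Y → (s0, 01101010, YXYYB#)
  read 0, top Y: go to s3, push ε → (s3, 1101010, XYYB#)
  read 1, top X: go to s0, push Y → (s0, 101010, YYYB#)
  read 1, top Y: go to s2, push XY → (s2, 01010, XYYYB#)
  read 0, top X: go to s0, push XX → (s0, 1010, XXYYYB#)
  read 1, top X: go to s2, push ε → (s2, 010, XYYYB#)
  read 0, top X: go to s0, push XX → (s0, 10, XXYYYB#)
  read 1, top X: go to s2, push ε → (s2, 0, XYYYB#)
  read 0, top X: go to s0, push XX → (s0, ε, XXYYYB#)
All input consumed in state s0 with stack XXYYYB#.

XXYYYB#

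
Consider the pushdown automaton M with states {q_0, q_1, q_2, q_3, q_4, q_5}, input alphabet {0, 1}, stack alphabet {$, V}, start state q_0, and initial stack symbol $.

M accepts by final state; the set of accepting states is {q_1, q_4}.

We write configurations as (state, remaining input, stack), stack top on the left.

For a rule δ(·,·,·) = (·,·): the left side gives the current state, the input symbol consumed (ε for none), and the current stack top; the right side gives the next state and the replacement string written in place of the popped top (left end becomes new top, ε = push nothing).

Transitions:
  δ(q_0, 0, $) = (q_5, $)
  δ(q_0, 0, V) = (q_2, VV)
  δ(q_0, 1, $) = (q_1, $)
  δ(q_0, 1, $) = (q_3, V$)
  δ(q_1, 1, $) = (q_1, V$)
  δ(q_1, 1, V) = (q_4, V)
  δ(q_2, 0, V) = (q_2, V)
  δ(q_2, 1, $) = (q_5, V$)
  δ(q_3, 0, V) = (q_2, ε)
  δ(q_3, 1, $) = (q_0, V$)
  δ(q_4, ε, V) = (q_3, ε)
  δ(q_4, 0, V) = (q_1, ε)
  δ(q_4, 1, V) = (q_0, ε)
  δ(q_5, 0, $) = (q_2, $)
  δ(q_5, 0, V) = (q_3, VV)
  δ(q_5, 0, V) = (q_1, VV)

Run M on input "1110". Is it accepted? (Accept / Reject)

Accept

One accepting computation: (q_0, 1110, $) ⊢ (q_1, 110, $) ⊢ (q_1, 10, V$) ⊢ (q_4, 0, V$) ⊢ (q_1, ε, $)
All input consumed and state q_1 ∈ F.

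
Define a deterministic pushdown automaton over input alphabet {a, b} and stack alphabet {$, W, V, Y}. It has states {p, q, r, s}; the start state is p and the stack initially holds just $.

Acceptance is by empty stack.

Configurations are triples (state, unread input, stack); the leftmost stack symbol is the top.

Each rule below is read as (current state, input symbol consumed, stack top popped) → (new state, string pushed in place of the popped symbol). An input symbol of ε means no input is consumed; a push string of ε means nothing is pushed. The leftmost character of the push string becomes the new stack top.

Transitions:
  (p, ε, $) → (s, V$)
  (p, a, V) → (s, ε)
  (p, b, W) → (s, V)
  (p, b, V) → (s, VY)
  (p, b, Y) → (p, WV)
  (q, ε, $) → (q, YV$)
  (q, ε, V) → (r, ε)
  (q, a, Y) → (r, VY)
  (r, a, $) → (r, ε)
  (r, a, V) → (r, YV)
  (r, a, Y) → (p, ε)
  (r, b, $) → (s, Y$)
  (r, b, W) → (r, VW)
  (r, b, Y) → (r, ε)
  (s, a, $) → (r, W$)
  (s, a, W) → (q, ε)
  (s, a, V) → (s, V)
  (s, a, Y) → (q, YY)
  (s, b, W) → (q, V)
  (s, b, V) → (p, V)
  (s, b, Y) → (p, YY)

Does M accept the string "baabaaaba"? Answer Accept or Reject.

(p, baabaaaba, $) ⊢ (s, baabaaaba, V$) ⊢ (p, aabaaaba, V$) ⊢ (s, abaaaba, $) ⊢ (r, baaaba, W$) ⊢ (r, aaaba, VW$) ⊢ (r, aaba, YVW$) ⊢ (p, aba, VW$) ⊢ (s, ba, W$) ⊢ (q, a, V$) ⊢ (r, a, $) ⊢ (r, ε, ε)
All input consumed and the stack is empty.

Accept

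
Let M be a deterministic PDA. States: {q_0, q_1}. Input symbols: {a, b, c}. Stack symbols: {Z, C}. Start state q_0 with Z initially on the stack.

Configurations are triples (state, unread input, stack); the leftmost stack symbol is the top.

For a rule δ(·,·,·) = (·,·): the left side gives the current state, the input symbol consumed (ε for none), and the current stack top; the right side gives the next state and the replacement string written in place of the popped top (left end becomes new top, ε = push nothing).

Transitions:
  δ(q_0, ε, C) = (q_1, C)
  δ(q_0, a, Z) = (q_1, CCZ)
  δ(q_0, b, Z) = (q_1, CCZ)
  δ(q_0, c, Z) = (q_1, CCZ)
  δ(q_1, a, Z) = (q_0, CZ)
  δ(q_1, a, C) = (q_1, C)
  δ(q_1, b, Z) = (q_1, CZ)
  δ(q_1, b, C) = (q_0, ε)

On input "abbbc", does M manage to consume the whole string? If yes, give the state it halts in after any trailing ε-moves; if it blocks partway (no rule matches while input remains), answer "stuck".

(q_0, abbbc, Z) ⊢ (q_1, bbbc, CCZ) ⊢ (q_0, bbc, CZ) ⊢ (q_1, bbc, CZ) ⊢ (q_0, bc, Z) ⊢ (q_1, c, CCZ)
No transition for (q_1, c, top C); M blocks with input c remaining.

stuck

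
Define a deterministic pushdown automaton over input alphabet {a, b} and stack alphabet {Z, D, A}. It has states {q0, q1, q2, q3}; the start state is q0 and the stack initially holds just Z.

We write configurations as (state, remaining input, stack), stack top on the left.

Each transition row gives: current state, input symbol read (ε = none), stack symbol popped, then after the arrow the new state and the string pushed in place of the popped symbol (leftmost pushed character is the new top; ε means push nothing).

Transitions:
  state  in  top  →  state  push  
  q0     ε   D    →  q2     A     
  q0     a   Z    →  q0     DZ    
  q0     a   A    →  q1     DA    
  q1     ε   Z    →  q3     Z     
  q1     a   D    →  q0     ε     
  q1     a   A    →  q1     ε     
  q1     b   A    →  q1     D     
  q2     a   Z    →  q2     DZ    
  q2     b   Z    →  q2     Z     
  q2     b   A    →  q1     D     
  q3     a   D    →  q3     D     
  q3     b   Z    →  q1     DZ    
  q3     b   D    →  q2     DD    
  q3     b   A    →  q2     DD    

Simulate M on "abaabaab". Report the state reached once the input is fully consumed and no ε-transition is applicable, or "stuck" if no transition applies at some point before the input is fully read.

q1

(q0, abaabaab, Z) ⊢ (q0, baabaab, DZ) ⊢ (q2, baabaab, AZ) ⊢ (q1, aabaab, DZ) ⊢ (q0, abaab, Z) ⊢ (q0, baab, DZ) ⊢ (q2, baab, AZ) ⊢ (q1, aab, DZ) ⊢ (q0, ab, Z) ⊢ (q0, b, DZ) ⊢ (q2, b, AZ) ⊢ (q1, ε, DZ)
All input consumed; M is in state q1.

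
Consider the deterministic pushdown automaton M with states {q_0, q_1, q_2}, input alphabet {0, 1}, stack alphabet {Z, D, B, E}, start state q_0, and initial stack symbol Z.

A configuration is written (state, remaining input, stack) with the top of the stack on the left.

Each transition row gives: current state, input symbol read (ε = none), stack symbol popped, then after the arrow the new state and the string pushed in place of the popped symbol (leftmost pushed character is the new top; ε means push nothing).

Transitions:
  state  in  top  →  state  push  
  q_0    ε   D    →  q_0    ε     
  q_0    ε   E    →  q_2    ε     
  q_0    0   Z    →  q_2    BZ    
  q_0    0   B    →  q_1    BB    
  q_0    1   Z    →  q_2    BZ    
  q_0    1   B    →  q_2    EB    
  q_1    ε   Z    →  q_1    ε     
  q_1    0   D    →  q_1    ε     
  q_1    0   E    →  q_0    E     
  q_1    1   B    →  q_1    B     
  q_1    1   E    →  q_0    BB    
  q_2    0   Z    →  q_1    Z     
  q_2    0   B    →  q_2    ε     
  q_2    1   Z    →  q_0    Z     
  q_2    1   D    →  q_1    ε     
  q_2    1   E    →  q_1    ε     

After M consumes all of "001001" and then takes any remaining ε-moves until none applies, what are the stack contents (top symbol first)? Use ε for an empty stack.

Z

(q_0, 001001, Z)
  read 0, top Z: go to q_2, push BZ → (q_2, 01001, BZ)
  read 0, top B: go to q_2, push ε → (q_2, 1001, Z)
  read 1, top Z: go to q_0, push Z → (q_0, 001, Z)
  read 0, top Z: go to q_2, push BZ → (q_2, 01, BZ)
  read 0, top B: go to q_2, push ε → (q_2, 1, Z)
  read 1, top Z: go to q_0, push Z → (q_0, ε, Z)
All input consumed in state q_0 with stack Z.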